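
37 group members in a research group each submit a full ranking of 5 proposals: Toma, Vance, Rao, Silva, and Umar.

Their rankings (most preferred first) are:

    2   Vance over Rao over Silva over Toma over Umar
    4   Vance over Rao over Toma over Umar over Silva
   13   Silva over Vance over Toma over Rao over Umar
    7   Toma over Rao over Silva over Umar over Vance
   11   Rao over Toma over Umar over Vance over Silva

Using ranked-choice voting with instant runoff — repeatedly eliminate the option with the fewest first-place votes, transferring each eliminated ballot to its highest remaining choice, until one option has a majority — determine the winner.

Rao

Round 1: Silva 13, Rao 11, Toma 7, Vance 6, Umar 0. Umar has the fewest and is eliminated.
Round 2: Silva 13, Rao 11, Toma 7, Vance 6. Vance has the fewest and is eliminated.
Round 3: Rao 17, Silva 13, Toma 7. Toma has the fewest and is eliminated.
Round 4: Rao 24, Silva 13. Rao has a majority.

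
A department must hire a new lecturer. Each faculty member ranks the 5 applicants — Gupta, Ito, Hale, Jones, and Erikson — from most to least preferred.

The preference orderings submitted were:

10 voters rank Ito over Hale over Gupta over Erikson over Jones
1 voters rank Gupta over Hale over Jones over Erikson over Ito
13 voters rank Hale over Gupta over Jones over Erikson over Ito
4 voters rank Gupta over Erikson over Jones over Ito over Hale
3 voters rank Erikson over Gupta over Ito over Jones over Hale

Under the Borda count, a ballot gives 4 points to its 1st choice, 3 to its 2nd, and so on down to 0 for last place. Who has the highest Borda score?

Borda scores:
  Gupta: 10·2 + 4 + 13·3 + 4·4 + 3·3 = 88
  Ito: 10·4 + 0 + 13·0 + 4·1 + 3·2 = 50
  Hale: 10·3 + 3 + 13·4 + 4·0 + 3·0 = 85
  Jones: 10·0 + 2 + 13·2 + 4·2 + 3·1 = 39
  Erikson: 10·1 + 1 + 13·1 + 4·3 + 3·4 = 48
Gupta has the highest total.

Gupta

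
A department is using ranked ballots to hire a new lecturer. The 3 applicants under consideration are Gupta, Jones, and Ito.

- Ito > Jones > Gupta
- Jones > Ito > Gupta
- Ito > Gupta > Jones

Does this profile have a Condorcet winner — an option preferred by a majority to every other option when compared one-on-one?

Yes

Head-to-head results (3 voters total):
Gupta vs Jones: Jones wins 2–1.
Gupta vs Ito: Ito wins 3–0.
Jones vs Ito: Ito wins 2–1.
Ito beats each rival — Gupta (3–0), Jones (2–1) — so Ito is the Condorcet winner.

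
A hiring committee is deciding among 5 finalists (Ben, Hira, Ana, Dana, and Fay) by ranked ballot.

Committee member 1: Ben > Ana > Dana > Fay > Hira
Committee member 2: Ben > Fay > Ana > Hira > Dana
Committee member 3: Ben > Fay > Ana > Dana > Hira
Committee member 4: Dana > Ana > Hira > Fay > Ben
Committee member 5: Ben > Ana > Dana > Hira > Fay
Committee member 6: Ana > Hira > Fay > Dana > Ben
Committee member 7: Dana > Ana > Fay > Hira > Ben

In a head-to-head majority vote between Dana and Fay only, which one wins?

Ballots ranking Dana above Fay: 4.
Ballots ranking Fay above Dana: 3.
Dana wins the head-to-head, 4–3.

Dana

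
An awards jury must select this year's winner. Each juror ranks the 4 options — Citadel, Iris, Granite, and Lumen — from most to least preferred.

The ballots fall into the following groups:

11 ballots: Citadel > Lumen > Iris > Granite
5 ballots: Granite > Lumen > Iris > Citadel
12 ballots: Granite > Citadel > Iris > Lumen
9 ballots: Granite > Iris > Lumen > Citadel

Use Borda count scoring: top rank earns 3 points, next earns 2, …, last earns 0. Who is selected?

Granite

Borda scores:
  Citadel: 11·3 + 5·0 + 12·2 + 9·0 = 57
  Iris: 11·1 + 5·1 + 12·1 + 9·2 = 46
  Granite: 11·0 + 5·3 + 12·3 + 9·3 = 78
  Lumen: 11·2 + 5·2 + 12·0 + 9·1 = 41
Granite has the highest total.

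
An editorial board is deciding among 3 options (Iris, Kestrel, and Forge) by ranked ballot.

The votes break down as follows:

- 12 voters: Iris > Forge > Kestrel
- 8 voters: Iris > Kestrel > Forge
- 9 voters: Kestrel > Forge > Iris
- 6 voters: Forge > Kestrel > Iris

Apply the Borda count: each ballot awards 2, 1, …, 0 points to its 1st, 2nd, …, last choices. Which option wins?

Iris

Borda scores:
  Iris: 12·2 + 8·2 + 9·0 + 6·0 = 40
  Kestrel: 12·0 + 8·1 + 9·2 + 6·1 = 32
  Forge: 12·1 + 8·0 + 9·1 + 6·2 = 33
Iris has the highest total.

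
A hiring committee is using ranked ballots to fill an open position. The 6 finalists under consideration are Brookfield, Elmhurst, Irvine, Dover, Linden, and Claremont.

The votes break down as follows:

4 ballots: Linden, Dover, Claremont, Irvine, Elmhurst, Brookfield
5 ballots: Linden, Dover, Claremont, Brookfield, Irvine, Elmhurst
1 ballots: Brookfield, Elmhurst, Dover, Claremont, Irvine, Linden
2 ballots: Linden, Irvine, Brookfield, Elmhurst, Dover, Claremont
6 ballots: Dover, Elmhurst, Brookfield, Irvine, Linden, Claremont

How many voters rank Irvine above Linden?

7

Ballots ranking Irvine above Linden: 1+6 = 7.
Ballots ranking Linden above Irvine: 4+5+2 = 11.
So 7 of 18 voters prefer Irvine to Linden.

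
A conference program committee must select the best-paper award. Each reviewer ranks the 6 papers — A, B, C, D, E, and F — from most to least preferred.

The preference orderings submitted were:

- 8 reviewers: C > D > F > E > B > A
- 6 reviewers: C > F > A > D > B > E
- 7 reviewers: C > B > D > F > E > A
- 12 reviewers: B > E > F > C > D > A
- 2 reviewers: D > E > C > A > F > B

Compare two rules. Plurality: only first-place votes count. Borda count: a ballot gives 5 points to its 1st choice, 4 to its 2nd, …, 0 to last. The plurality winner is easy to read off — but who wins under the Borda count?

Plurality first-place counts: A 0, B 12, C 21, D 2, E 0, F 0 → C.
Borda totals: A 22, B 102, C 135, D 87, E 79, F 100 → C.

C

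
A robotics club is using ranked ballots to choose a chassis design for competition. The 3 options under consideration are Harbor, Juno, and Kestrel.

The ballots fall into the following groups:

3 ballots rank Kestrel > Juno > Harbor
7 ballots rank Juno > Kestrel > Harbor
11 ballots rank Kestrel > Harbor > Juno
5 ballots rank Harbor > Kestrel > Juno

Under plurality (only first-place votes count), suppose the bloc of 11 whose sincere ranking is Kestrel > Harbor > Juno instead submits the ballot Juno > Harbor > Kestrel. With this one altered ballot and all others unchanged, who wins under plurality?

First-place totals with the altered ballot: Harbor 5, Juno 18, Kestrel 3.
The switch changes the winner from Kestrel to Juno.

Juno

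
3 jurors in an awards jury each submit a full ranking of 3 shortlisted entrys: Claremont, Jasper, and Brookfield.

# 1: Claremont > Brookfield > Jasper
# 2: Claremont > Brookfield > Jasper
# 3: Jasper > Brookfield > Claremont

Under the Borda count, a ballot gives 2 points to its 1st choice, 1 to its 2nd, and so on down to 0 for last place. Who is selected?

Claremont

Borda scores:
  Claremont: 2 + 2 + 0 = 4
  Jasper: 0 + 0 + 2 = 2
  Brookfield: 1 + 1 + 1 = 3
Claremont has the highest total.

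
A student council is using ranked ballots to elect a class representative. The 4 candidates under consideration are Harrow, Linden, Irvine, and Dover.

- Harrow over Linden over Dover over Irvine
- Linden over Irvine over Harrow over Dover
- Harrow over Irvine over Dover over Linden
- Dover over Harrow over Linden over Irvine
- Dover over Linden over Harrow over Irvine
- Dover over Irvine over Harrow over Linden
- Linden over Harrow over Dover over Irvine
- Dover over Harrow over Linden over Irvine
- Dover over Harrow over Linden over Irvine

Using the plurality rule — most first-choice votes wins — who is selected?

Dover

First-place vote totals:
  Harrow: 2
  Linden: 2
  Irvine: 0
  Dover: 5
Dover has the most first-place votes.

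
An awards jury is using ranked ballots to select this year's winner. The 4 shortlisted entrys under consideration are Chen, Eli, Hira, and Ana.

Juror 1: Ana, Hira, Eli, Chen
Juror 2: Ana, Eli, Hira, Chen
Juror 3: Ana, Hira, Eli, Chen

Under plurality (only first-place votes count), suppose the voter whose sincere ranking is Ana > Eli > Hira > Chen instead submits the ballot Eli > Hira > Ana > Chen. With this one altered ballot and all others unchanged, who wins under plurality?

Ana

First-place totals with the altered ballot: Chen 0, Eli 1, Hira 0, Ana 2.
The winner is unchanged: still Ana.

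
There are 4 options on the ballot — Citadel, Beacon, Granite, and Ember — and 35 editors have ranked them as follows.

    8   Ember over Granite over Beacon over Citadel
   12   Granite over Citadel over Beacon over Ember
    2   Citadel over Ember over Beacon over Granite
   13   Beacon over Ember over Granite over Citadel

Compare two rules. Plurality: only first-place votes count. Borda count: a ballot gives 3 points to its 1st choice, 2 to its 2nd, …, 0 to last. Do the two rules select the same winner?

Plurality first-place counts: Citadel 2, Beacon 13, Granite 12, Ember 8 → Beacon.
Borda totals: Citadel 30, Beacon 61, Granite 65, Ember 54 → Granite.
The two rules disagree: plurality picks Beacon, Borda picks Granite.

No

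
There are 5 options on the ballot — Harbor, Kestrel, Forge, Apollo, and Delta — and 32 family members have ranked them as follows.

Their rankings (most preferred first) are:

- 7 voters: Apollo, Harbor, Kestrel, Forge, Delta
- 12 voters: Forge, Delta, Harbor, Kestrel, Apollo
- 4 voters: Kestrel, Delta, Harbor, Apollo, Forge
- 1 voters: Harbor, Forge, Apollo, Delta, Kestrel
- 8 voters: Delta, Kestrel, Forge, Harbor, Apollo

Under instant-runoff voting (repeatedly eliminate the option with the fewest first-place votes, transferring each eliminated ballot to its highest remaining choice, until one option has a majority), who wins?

Round 1: Forge 12, Delta 8, Apollo 7, Kestrel 4, Harbor 1. Harbor has the fewest and is eliminated.
Round 2: Forge 13, Delta 8, Apollo 7, Kestrel 4. Kestrel has the fewest and is eliminated.
Round 3: Forge 13, Delta 12, Apollo 7. Apollo has the fewest and is eliminated.
Round 4: Forge 20, Delta 12. Forge has a majority.

Forge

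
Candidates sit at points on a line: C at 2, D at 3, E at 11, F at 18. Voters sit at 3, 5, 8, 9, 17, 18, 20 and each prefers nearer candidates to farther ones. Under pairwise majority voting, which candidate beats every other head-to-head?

With single-peaked preferences on a line, the Condorcet winner is the candidate closest to the median voter.
The median voter (position 9) is closest to E at 11.
Check: E vs F — voters closer to E: 4 of 7.

E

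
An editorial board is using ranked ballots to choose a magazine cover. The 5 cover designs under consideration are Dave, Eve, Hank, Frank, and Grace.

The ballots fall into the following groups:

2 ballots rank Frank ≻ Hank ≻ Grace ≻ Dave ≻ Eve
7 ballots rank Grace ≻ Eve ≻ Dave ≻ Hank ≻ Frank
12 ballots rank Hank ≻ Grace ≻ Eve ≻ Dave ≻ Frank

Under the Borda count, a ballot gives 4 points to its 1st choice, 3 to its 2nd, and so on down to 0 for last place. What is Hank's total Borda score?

Borda scores:
  Dave: 2·1 + 7·2 + 12·1 = 28
  Eve: 2·0 + 7·3 + 12·2 = 45
  Hank: 2·3 + 7·1 + 12·4 = 61
  Frank: 2·4 + 7·0 + 12·0 = 8
  Grace: 2·2 + 7·4 + 12·3 = 68

61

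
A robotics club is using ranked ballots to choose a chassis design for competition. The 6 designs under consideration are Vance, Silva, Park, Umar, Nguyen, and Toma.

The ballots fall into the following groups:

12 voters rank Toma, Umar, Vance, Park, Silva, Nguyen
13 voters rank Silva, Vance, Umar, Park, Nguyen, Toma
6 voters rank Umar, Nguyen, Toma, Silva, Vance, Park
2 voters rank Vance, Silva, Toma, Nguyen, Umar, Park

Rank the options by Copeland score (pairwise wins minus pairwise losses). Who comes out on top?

Pairwise results:
  Vance vs Silva: Silva wins 19–14.
  Vance vs Park: Vance wins 33–0.
  Vance vs Umar: Umar wins 18–15.
  Vance vs Nguyen: Vance wins 27–6.
  Vance vs Toma: Toma wins 18–15.
  Silva vs Park: Silva wins 21–12.
  Silva vs Umar: Umar wins 18–15.
  Silva vs Nguyen: Silva wins 27–6.
  Silva vs Toma: Toma wins 18–15.
  Park vs Umar: Umar wins 33–0.
  Park vs Nguyen: Park wins 25–8.
  Park vs Toma: Toma wins 20–13.
  Umar vs Nguyen: Umar wins 31–2.
  Umar vs Toma: Umar wins 19–14.
  Nguyen vs Toma: Nguyen wins 19–14.
Copeland scores (wins − losses):
  Vance: 2 − 3 = -1
  Silva: 3 − 2 = 1
  Park: 1 − 4 = -3
  Umar: 5 − 0 = 5
  Nguyen: 1 − 4 = -3
  Toma: 3 − 2 = 1
Umar has the best Copeland score.

Umar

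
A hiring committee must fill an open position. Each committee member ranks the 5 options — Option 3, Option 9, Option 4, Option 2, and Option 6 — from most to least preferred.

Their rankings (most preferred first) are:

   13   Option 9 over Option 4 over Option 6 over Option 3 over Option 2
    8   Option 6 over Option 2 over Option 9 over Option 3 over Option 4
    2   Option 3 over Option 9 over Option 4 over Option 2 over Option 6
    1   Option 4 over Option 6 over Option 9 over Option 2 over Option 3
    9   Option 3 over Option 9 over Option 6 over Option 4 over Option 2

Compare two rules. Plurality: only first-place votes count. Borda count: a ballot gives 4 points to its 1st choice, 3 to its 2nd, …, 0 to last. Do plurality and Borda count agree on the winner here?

Plurality first-place counts: Option 3 11, Option 9 13, Option 4 1, Option 2 0, Option 6 8 → Option 9.
Borda totals: Option 3 65, Option 9 103, Option 4 56, Option 2 27, Option 6 79 → Option 9.
The two rules agree on Option 9.

Yes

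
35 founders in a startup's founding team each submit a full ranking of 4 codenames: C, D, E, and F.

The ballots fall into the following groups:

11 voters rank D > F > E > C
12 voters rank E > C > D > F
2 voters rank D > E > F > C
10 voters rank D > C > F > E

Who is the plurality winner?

First-place vote totals:
  C: 0
  D: 23
  E: 12
  F: 0
D has the most first-place votes.

D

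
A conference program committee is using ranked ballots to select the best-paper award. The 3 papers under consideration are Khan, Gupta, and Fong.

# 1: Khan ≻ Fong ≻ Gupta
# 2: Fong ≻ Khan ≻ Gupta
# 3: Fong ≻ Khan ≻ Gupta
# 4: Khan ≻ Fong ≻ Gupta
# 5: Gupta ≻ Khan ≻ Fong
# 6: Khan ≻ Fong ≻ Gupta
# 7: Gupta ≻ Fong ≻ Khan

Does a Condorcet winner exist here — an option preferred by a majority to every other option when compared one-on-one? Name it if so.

Head-to-head results (7 voters total):
Khan vs Gupta: Khan wins 5–2.
Khan vs Fong: Khan wins 4–3.
Gupta vs Fong: Fong wins 5–2.
Khan beats each rival — Gupta (5–2), Fong (4–3) — so Khan is the Condorcet winner.

Khan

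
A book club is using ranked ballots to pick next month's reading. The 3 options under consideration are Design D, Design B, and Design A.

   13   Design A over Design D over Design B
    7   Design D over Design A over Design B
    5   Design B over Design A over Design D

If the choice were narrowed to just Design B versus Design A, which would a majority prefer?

Design A

Ballots ranking Design B above Design A: 5.
Ballots ranking Design A above Design B: 13+7 = 20.
Design A wins the head-to-head, 20–5.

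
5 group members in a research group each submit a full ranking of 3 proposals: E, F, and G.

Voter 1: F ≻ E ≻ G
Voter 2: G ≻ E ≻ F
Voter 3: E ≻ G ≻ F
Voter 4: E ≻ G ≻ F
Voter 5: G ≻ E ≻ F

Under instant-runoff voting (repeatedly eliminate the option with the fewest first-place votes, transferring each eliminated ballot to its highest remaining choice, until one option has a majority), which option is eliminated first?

F

Round 1: E 2, G 2, F 1. F has the fewest and is eliminated.
Round 2: E 3, G 2. E has a majority.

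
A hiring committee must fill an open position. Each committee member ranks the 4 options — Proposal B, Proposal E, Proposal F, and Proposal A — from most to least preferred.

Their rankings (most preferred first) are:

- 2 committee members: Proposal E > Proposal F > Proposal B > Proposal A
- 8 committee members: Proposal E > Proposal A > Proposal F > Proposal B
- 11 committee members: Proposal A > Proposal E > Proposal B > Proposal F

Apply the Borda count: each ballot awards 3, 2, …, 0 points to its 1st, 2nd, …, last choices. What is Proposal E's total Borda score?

Borda scores:
  Proposal B: 2·1 + 8·0 + 11·1 = 13
  Proposal E: 2·3 + 8·3 + 11·2 = 52
  Proposal F: 2·2 + 8·1 + 11·0 = 12
  Proposal A: 2·0 + 8·2 + 11·3 = 49

52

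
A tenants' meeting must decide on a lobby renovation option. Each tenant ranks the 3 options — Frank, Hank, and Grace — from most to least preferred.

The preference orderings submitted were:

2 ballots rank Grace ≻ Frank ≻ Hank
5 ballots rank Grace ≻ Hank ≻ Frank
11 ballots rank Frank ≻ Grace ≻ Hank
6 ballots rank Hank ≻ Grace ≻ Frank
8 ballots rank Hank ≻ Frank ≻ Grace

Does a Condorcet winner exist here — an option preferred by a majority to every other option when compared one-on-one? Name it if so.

Head-to-head results (32 voters total):
Frank vs Hank: Hank wins 19–13.
Frank vs Grace: Frank wins 19–13.
Hank vs Grace: Grace wins 18–14.
No candidate beats all others: Frank beats Grace beats Hank beats Frank, a majority cycle.

No Condorcet winner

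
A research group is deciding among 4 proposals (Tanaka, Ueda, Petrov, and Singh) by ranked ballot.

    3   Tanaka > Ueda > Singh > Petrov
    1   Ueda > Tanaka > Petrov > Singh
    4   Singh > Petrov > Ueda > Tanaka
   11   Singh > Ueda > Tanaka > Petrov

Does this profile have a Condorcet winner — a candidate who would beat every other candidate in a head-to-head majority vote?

Yes

Head-to-head results (19 voters total):
Tanaka vs Ueda: Ueda wins 16–3.
Tanaka vs Petrov: Tanaka wins 15–4.
Tanaka vs Singh: Singh wins 15–4.
Ueda vs Petrov: Ueda wins 15–4.
Ueda vs Singh: Singh wins 15–4.
Petrov vs Singh: Singh wins 18–1.
Singh beats each rival — Tanaka (15–4), Ueda (15–4), Petrov (18–1) — so Singh is the Condorcet winner.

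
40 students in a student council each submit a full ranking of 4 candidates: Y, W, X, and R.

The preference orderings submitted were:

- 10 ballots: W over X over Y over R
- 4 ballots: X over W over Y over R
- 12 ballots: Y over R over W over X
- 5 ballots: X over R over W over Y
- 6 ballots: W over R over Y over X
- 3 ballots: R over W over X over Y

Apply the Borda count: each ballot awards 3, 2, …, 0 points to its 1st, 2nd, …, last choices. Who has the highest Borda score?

Borda scores:
  Y: 10·1 + 4·1 + 12·3 + 5·0 + 6·1 + 3·0 = 56
  W: 10·3 + 4·2 + 12·1 + 5·1 + 6·3 + 3·2 = 79
  X: 10·2 + 4·3 + 12·0 + 5·3 + 6·0 + 3·1 = 50
  R: 10·0 + 4·0 + 12·2 + 5·2 + 6·2 + 3·3 = 55
W has the highest total.

W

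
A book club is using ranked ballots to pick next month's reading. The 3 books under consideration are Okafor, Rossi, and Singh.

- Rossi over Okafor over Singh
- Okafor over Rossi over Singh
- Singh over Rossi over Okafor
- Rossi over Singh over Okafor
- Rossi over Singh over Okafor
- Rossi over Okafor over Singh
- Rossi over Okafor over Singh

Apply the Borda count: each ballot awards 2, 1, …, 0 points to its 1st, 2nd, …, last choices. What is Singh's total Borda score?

Borda scores:
  Okafor: 1 + 2 + 0 + 0 + 0 + 1 + 1 = 5
  Rossi: 2 + 1 + 1 + 2 + 2 + 2 + 2 = 12
  Singh: 0 + 0 + 2 + 1 + 1 + 0 + 0 = 4

4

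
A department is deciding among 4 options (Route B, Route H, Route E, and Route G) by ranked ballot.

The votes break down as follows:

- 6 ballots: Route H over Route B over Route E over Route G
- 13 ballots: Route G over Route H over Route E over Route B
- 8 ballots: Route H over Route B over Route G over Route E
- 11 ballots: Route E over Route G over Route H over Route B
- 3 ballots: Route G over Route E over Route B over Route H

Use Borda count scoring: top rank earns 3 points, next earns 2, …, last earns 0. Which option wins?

Borda scores:
  Route B: 6·2 + 13·0 + 8·2 + 11·0 + 3·1 = 31
  Route H: 6·3 + 13·2 + 8·3 + 11·1 + 3·0 = 79
  Route E: 6·1 + 13·1 + 8·0 + 11·3 + 3·2 = 58
  Route G: 6·0 + 13·3 + 8·1 + 11·2 + 3·3 = 78
Route H has the highest total.

Route H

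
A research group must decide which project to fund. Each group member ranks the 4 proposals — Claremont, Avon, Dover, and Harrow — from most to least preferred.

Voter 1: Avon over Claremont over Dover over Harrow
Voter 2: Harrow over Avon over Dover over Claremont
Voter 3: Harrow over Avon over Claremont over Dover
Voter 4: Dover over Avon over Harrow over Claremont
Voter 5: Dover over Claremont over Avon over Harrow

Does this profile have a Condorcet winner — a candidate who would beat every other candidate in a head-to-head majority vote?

Yes

Head-to-head results (5 voters total):
Claremont vs Avon: Avon wins 4–1.
Claremont vs Dover: Dover wins 3–2.
Claremont vs Harrow: Harrow wins 3–2.
Avon vs Dover: Avon wins 3–2.
Avon vs Harrow: Avon wins 3–2.
Dover vs Harrow: Dover wins 3–2.
Avon beats each rival — Claremont (4–1), Dover (3–2), Harrow (3–2) — so Avon is the Condorcet winner.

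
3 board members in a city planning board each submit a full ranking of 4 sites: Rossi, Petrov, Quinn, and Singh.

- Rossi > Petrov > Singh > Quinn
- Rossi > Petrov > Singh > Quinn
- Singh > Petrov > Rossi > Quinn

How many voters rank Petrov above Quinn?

3

Ballots ranking Petrov above Quinn: 3.
Ballots ranking Quinn above Petrov: 0.
So 3 of 3 voters prefer Petrov to Quinn.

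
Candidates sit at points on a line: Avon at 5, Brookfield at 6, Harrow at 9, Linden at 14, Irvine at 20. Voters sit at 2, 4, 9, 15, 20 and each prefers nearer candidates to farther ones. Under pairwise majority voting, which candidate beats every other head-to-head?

Harrow

With single-peaked preferences on a line, the Condorcet winner is the candidate closest to the median voter.
The median voter (position 9) is closest to Harrow at 9.
Check: Harrow vs Linden — voters closer to Harrow: 3 of 5.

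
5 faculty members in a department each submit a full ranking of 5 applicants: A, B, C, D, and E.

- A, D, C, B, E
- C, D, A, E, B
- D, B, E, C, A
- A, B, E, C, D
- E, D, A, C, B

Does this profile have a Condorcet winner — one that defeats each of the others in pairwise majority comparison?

Head-to-head results (5 voters total):
A vs B: A wins 4–1.
A vs C: A wins 3–2.
A vs D: D wins 3–2.
A vs E: A wins 3–2.
B vs C: C wins 3–2.
B vs D: D wins 4–1.
B vs E: B wins 3–2.
C vs D: D wins 3–2.
C vs E: E wins 3–2.
D vs E: D wins 3–2.
D beats each rival — A (3–2), B (4–1), C (3–2), E (3–2) — so D is the Condorcet winner.

Yes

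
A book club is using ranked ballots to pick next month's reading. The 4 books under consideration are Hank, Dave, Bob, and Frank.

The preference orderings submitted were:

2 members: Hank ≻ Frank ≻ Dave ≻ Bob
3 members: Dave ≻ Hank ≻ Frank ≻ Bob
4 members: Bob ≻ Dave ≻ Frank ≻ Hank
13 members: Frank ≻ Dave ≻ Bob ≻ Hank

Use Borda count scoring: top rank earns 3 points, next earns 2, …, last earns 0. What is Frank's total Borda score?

Borda scores:
  Hank: 2·3 + 3·2 + 4·0 + 13·0 = 12
  Dave: 2·1 + 3·3 + 4·2 + 13·2 = 45
  Bob: 2·0 + 3·0 + 4·3 + 13·1 = 25
  Frank: 2·2 + 3·1 + 4·1 + 13·3 = 50

50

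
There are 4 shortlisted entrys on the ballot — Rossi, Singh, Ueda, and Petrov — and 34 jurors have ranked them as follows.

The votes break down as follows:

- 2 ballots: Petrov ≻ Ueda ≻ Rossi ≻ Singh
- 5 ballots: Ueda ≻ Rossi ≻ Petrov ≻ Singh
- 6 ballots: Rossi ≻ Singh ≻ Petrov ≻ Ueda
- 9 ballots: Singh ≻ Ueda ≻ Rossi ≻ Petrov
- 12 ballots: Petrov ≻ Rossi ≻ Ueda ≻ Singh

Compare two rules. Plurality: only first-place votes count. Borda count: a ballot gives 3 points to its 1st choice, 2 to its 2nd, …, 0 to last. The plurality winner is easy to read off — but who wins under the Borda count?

Plurality first-place counts: Rossi 6, Singh 9, Ueda 5, Petrov 14 → Petrov.
Borda totals: Rossi 63, Singh 39, Ueda 49, Petrov 53 → Rossi.

Rossi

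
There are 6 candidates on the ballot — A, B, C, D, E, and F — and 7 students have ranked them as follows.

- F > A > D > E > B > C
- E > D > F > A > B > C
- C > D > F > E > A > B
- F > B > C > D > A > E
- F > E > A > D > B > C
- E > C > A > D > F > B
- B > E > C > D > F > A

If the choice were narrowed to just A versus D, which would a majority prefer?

Ballots ranking A above D: 3.
Ballots ranking D above A: 4.
D wins the head-to-head, 4–3.

D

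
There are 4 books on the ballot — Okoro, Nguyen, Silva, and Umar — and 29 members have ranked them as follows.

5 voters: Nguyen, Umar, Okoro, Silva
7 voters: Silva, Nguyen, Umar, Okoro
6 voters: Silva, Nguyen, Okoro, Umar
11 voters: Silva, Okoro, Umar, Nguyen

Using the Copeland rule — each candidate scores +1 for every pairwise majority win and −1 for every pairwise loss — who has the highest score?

Pairwise results:
  Okoro vs Nguyen: Nguyen wins 18–11.
  Okoro vs Silva: Silva wins 24–5.
  Okoro vs Umar: Okoro wins 17–12.
  Nguyen vs Silva: Silva wins 24–5.
  Nguyen vs Umar: Nguyen wins 18–11.
  Silva vs Umar: Silva wins 24–5.
Copeland scores (wins − losses):
  Okoro: 1 − 2 = -1
  Nguyen: 2 − 1 = 1
  Silva: 3 − 0 = 3
  Umar: 0 − 3 = -3
Silva has the best Copeland score.

Silva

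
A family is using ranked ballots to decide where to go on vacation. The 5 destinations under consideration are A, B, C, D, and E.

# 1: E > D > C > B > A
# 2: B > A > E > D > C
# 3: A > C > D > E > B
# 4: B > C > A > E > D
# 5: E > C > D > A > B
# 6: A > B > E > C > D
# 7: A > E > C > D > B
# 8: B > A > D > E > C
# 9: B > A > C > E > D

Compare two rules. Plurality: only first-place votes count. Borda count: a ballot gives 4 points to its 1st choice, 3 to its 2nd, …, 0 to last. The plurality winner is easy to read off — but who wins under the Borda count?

A

Plurality first-place counts: A 3, B 4, C 0, D 0, E 2 → B.
Borda totals: A 24, B 20, C 16, D 11, E 19 → A.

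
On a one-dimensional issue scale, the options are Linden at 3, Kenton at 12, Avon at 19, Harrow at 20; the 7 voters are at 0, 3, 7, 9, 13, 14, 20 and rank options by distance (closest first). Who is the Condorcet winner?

Kenton

With single-peaked preferences on a line, the Condorcet winner is the candidate closest to the median voter.
The median voter (position 9) is closest to Kenton at 12.
Check: Kenton vs Avon — voters closer to Kenton: 6 of 7.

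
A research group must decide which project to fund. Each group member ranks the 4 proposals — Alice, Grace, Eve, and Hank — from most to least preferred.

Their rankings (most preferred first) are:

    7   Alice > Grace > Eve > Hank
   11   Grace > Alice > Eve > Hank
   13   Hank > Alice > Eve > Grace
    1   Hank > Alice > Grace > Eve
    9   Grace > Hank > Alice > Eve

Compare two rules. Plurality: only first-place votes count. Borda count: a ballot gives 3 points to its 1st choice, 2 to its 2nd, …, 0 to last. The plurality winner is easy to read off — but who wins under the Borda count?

Alice

Plurality first-place counts: Alice 7, Grace 20, Eve 0, Hank 14 → Grace.
Borda totals: Alice 80, Grace 75, Eve 31, Hank 60 → Alice.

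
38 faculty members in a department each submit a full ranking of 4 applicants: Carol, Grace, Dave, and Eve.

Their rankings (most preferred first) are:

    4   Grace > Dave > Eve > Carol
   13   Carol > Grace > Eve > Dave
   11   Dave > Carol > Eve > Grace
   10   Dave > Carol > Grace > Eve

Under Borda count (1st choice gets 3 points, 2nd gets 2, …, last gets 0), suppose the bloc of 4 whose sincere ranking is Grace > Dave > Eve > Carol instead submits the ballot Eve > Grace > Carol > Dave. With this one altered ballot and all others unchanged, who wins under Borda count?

Carol

Borda totals with the altered ballot: Carol 85, Grace 44, Dave 63, Eve 36.
The winner is unchanged: still Carol.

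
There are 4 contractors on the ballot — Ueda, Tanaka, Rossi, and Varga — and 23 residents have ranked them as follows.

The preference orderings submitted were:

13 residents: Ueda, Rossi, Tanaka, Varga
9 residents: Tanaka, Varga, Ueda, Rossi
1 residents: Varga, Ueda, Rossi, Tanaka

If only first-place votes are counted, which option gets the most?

First-place vote totals:
  Ueda: 13
  Tanaka: 9
  Rossi: 0
  Varga: 1
Ueda has the most first-place votes.

Ueda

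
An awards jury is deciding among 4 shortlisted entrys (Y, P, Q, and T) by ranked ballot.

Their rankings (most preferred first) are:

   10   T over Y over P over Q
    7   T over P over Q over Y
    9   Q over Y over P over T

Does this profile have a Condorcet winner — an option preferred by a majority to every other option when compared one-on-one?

Head-to-head results (26 voters total):
Y vs P: Y wins 19–7.
Y vs Q: Q wins 16–10.
Y vs T: T wins 17–9.
P vs Q: P wins 17–9.
P vs T: T wins 17–9.
Q vs T: T wins 17–9.
T beats each rival — Y (17–9), P (17–9), Q (17–9) — so T is the Condorcet winner.

Yes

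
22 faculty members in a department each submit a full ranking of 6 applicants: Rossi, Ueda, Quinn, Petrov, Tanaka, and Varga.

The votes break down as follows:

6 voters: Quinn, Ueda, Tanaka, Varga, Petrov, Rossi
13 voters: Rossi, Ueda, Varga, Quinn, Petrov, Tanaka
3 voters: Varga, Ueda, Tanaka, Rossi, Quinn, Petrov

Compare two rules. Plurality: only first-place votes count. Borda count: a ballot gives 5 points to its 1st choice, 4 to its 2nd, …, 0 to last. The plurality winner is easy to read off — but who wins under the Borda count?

Plurality first-place counts: Rossi 13, Ueda 0, Quinn 6, Petrov 0, Tanaka 0, Varga 3 → Rossi.
Borda totals: Rossi 71, Ueda 88, Quinn 59, Petrov 19, Tanaka 27, Varga 66 → Ueda.

Ueda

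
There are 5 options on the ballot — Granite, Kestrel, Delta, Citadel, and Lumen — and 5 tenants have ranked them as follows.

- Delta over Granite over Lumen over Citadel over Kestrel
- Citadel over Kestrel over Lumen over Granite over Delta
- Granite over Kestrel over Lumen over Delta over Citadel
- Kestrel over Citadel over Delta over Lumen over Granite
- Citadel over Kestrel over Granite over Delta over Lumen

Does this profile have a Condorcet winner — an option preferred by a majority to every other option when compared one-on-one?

Head-to-head results (5 voters total):
Granite vs Kestrel: Kestrel wins 3–2.
Granite vs Delta: Granite wins 3–2.
Granite vs Citadel: Citadel wins 3–2.
Granite vs Lumen: Granite wins 3–2.
Kestrel vs Delta: Kestrel wins 4–1.
Kestrel vs Citadel: Citadel wins 3–2.
Kestrel vs Lumen: Kestrel wins 4–1.
Delta vs Citadel: Citadel wins 3–2.
Delta vs Lumen: Delta wins 3–2.
Citadel vs Lumen: Citadel wins 3–2.
Citadel beats each rival — Granite (3–2), Kestrel (3–2), Delta (3–2), Lumen (3–2) — so Citadel is the Condorcet winner.

Yes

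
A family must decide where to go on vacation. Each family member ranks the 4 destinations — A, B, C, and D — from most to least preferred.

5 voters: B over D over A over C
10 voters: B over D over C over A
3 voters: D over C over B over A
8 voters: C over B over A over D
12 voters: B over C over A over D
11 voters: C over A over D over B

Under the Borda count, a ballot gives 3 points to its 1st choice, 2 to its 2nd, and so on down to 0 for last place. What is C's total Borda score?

Borda scores:
  A: 5·1 + 10·0 + 3·0 + 8·1 + 12·1 + 11·2 = 47
  B: 5·3 + 10·3 + 3·1 + 8·2 + 12·3 + 11·0 = 100
  C: 5·0 + 10·1 + 3·2 + 8·3 + 12·2 + 11·3 = 97
  D: 5·2 + 10·2 + 3·3 + 8·0 + 12·0 + 11·1 = 50

97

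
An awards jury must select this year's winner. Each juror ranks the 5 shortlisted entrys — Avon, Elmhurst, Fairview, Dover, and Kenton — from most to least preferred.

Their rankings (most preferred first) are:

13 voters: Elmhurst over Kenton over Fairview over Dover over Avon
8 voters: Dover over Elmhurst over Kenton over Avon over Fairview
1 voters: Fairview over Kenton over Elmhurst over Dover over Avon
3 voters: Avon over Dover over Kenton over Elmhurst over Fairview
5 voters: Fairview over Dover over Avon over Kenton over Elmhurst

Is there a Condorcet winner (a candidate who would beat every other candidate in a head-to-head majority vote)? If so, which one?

There is no Condorcet winner

Head-to-head results (30 voters total):
Avon vs Elmhurst: Elmhurst wins 22–8.
Avon vs Fairview: Fairview wins 19–11.
Avon vs Dover: Dover wins 27–3.
Avon vs Kenton: Kenton wins 22–8.
Elmhurst vs Fairview: Elmhurst wins 24–6.
Elmhurst vs Dover: Dover wins 16–14.
Elmhurst vs Kenton: Elmhurst wins 21–9.
Fairview vs Dover: Fairview wins 19–11.
Fairview vs Kenton: Kenton wins 24–6.
Dover vs Kenton: Dover wins 16–14.
No candidate beats all others: Elmhurst beats Fairview beats Dover beats Elmhurst, a majority cycle.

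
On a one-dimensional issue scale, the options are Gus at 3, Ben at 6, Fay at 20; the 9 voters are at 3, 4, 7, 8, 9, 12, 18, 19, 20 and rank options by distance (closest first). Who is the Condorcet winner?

With single-peaked preferences on a line, the Condorcet winner is the candidate closest to the median voter.
The median voter (position 9) is closest to Ben at 6.
Check: Ben vs Gus — voters closer to Ben: 7 of 9.

Ben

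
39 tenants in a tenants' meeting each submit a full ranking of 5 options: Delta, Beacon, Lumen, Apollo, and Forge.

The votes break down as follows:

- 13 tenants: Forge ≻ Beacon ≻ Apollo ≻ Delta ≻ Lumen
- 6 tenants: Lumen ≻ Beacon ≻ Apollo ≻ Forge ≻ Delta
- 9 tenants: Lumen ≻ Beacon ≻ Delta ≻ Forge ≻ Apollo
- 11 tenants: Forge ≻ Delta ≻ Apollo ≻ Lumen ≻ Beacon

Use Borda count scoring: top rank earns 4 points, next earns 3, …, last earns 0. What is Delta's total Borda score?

64

Borda scores:
  Delta: 13·1 + 6·0 + 9·2 + 11·3 = 64
  Beacon: 13·3 + 6·3 + 9·3 + 11·0 = 84
  Lumen: 13·0 + 6·4 + 9·4 + 11·1 = 71
  Apollo: 13·2 + 6·2 + 9·0 + 11·2 = 60
  Forge: 13·4 + 6·1 + 9·1 + 11·4 = 111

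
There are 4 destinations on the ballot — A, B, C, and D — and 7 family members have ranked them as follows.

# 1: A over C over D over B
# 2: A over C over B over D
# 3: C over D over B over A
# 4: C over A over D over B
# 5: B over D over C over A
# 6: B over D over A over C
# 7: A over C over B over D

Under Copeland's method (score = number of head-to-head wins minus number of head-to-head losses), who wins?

Pairwise results:
  A vs B: A wins 4–3.
  A vs C: A wins 4–3.
  A vs D: A wins 4–3.
  B vs C: C wins 5–2.
  B vs D: B wins 4–3.
  C vs D: C wins 5–2.
Copeland scores (wins − losses):
  A: 3 − 0 = 3
  B: 1 − 2 = -1
  C: 2 − 1 = 1
  D: 0 − 3 = -3
A has the best Copeland score.

A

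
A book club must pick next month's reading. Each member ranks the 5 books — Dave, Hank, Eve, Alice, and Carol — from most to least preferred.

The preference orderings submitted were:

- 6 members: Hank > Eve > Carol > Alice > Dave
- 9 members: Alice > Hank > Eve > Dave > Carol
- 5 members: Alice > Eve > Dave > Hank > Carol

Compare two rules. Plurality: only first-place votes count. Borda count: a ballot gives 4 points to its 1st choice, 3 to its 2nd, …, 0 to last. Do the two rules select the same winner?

Plurality first-place counts: Dave 0, Hank 6, Eve 0, Alice 14, Carol 0 → Alice.
Borda totals: Dave 19, Hank 56, Eve 51, Alice 62, Carol 12 → Alice.
The two rules agree on Alice.

Yes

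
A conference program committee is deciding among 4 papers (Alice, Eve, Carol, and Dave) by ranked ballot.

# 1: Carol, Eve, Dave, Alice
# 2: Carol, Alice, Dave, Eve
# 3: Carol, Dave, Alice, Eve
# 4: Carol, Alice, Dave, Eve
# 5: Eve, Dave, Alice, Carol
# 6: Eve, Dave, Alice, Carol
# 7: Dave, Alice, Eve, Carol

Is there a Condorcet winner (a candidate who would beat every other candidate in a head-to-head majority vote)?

Head-to-head results (7 voters total):
Alice vs Eve: Alice wins 4–3.
Alice vs Carol: Carol wins 4–3.
Alice vs Dave: Dave wins 5–2.
Eve vs Carol: Carol wins 4–3.
Eve vs Dave: Dave wins 4–3.
Carol vs Dave: Carol wins 4–3.
Carol beats each rival — Alice (4–3), Eve (4–3), Dave (4–3) — so Carol is the Condorcet winner.

Yes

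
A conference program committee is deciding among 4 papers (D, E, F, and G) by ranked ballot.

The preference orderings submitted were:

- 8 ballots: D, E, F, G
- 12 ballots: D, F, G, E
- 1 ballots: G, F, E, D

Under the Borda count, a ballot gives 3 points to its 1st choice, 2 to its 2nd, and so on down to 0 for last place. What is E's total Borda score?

17

Borda scores:
  D: 8·3 + 12·3 + 0 = 60
  E: 8·2 + 12·0 + 1 = 17
  F: 8·1 + 12·2 + 2 = 34
  G: 8·0 + 12·1 + 3 = 15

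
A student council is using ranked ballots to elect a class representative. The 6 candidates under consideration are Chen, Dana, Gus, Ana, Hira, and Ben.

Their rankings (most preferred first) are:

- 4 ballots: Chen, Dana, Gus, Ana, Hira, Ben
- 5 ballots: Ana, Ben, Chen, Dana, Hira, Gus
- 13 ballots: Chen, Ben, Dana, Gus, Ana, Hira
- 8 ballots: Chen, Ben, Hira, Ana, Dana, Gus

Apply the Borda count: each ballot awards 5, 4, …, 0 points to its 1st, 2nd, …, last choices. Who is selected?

Borda scores:
  Chen: 4·5 + 5·3 + 13·5 + 8·5 = 140
  Dana: 4·4 + 5·2 + 13·3 + 8·1 = 73
  Gus: 4·3 + 5·0 + 13·2 + 8·0 = 38
  Ana: 4·2 + 5·5 + 13·1 + 8·2 = 62
  Hira: 4·1 + 5·1 + 13·0 + 8·3 = 33
  Ben: 4·0 + 5·4 + 13·4 + 8·4 = 104
Chen has the highest total.

Chen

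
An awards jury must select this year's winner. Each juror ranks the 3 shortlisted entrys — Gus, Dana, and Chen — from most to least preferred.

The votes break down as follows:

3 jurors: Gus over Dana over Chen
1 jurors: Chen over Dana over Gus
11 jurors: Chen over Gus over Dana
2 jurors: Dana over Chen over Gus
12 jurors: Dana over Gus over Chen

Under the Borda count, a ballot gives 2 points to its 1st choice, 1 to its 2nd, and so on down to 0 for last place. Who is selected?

Dana

Borda scores:
  Gus: 3·2 + 0 + 11·1 + 2·0 + 12·1 = 29
  Dana: 3·1 + 1 + 11·0 + 2·2 + 12·2 = 32
  Chen: 3·0 + 2 + 11·2 + 2·1 + 12·0 = 26
Dana has the highest total.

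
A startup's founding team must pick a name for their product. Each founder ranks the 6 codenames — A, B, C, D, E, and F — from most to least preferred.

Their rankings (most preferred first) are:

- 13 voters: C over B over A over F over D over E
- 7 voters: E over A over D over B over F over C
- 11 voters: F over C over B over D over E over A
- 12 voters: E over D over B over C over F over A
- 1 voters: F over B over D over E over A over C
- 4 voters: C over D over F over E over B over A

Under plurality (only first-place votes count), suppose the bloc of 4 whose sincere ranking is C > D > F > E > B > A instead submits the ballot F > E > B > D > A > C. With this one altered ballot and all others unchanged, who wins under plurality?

First-place totals with the altered ballot: A 0, B 0, C 13, D 0, E 19, F 16.
The winner is unchanged: still E.

E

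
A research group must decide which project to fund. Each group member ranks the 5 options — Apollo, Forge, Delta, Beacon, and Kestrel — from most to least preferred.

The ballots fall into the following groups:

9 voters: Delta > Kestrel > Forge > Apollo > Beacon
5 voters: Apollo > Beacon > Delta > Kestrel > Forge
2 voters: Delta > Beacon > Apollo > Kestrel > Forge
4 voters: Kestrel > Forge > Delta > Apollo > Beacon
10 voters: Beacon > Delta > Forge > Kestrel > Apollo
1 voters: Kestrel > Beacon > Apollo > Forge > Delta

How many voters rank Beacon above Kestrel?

17

Ballots ranking Beacon above Kestrel: 5+2+10 = 17.
Ballots ranking Kestrel above Beacon: 9+4+1 = 14.
So 17 of 31 voters prefer Beacon to Kestrel.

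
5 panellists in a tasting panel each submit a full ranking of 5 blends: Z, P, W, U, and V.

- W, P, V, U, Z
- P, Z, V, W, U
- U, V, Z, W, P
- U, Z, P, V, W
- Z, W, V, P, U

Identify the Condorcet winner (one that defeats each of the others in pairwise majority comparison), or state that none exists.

No Condorcet winner

Head-to-head results (5 voters total):
Z vs P: Z wins 3–2.
Z vs W: Z wins 4–1.
Z vs U: U wins 3–2.
Z vs V: Z wins 3–2.
P vs W: W wins 3–2.
P vs U: P wins 3–2.
P vs V: P wins 3–2.
W vs U: W wins 3–2.
W vs V: V wins 3–2.
U vs V: V wins 3–2.
No candidate beats all others: Z beats P beats U beats Z, a majority cycle.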